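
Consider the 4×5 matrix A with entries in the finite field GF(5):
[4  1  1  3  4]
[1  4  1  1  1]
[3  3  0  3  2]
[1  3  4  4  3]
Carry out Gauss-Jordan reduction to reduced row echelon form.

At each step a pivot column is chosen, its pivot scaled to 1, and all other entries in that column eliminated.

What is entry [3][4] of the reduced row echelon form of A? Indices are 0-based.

M[3][4] = 2

pivot(0,0)=4: scale R0 → (1, 4, 4, 2, 1)
  clear (1,0): R1 −= (1)R0 → (0, 0, 2, 4, 0)
  clear (2,0): R2 −= (3)R0 → (0, 1, 3, 2, 4)
  clear (3,0): R3 −= (1)R0 → (0, 4, 0, 2, 2)
pivot(1,1): swap R1↔R2
pivot(1,1)=1: scale R1 → (0, 1, 3, 2, 4)
  clear (0,1): R0 −= (4)R1 → (1, 0, 2, 4, 0)
  clear (3,1): R3 −= (4)R1 → (0, 0, 3, 4, 1)
pivot(2,2)=2: scale R2 → (0, 0, 1, 2, 0)
  clear (0,2): R0 −= (2)R2 → (1, 0, 0, 0, 0)
  clear (1,2): R1 −= (3)R2 → (0, 1, 0, 1, 4)
  clear (3,2): R3 −= (3)R2 → (0, 0, 0, 3, 1)
pivot(3,3)=3: scale R3 → (0, 0, 0, 1, 2)
  clear (1,3): R1 −= (1)R3 → (0, 1, 0, 0, 2)
  clear (2,3): R2 −= (2)R3 → (0, 0, 1, 0, 1)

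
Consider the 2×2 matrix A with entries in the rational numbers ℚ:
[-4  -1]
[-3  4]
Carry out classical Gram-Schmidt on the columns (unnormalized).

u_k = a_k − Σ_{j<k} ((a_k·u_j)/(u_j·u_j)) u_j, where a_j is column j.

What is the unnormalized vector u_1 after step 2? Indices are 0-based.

u_1 = (-57/25, 76/25)

Step 1: u_0 = a_0 = (-4, -3).
Step 2: u_1 = a_1 − (-8/25)·u_0 = (-57/25, 76/25).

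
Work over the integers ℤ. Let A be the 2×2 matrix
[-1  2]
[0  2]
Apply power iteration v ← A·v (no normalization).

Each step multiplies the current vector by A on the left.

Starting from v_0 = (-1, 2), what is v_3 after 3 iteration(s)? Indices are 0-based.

v_0 = (-1, 2).
v_1 = A·v_0 = (5, 4).
v_2 = A·v_1 = (3, 8).
v_3 = A·v_2 = (13, 16).

v_3 = (13, 16)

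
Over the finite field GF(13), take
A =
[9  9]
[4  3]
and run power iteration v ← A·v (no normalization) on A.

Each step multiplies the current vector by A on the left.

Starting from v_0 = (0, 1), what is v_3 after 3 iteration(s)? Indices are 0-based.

v_3 = (12, 8)

v_0 = (0, 1).
v_1 = A·v_0 = (9, 3).
v_2 = A·v_1 = (4, 6).
v_3 = A·v_2 = (12, 8).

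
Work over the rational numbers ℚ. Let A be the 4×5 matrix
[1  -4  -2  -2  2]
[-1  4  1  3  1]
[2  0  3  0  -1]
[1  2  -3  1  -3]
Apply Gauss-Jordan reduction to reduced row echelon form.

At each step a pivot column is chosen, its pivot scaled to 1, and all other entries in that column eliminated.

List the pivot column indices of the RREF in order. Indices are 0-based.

pivot columns: 0, 1, 2, 3

step 1: normalize row 0 (÷1) = (1, -4, -2, -2, 2)
  row 1: subtract -1×row0 = (0, 0, -1, 1, 3)
  row 2: subtract 2×row0 = (0, 8, 7, 4, -5)
  row 3: subtract 1×row0 = (0, 6, -1, 3, -5)
step 2: exchange rows 1,2
step 2: normalize row 1 (÷8) = (0, 1, 7/8, 1/2, -5/8)
  row 0: subtract -4×row1 = (1, 0, 3/2, 0, -1/2)
  row 3: subtract 6×row1 = (0, 0, -25/4, 0, -5/4)
step 3: normalize row 2 (÷-1) = (0, 0, 1, -1, -3)
  row 0: subtract 3/2×row2 = (1, 0, 0, 3/2, 4)
  row 1: subtract 7/8×row2 = (0, 1, 0, 11/8, 2)
  row 3: subtract -25/4×row2 = (0, 0, 0, -25/4, -20)
step 4: normalize row 3 (÷-25/4) = (0, 0, 0, 1, 16/5)
  row 0: subtract 3/2×row3 = (1, 0, 0, 0, -4/5)
  row 1: subtract 11/8×row3 = (0, 1, 0, 0, -12/5)
  row 2: subtract -1×row3 = (0, 0, 1, 0, 1/5)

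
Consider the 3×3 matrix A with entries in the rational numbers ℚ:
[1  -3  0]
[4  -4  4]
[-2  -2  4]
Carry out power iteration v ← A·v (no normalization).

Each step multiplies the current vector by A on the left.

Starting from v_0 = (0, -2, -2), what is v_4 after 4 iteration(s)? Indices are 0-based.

v_4 = (342, -152, -284)

v_0 = (0, -2, -2).
v_1 = A·v_0 = (6, 0, -4).
v_2 = A·v_1 = (6, 8, -28).
v_3 = A·v_2 = (-18, -120, -140).
v_4 = A·v_3 = (342, -152, -284).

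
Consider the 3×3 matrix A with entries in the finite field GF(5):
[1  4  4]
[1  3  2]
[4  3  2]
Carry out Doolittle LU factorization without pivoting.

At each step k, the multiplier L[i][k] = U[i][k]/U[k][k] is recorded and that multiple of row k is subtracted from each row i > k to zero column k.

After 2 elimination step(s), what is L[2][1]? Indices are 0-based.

L[2][1] = 3

[col 0] pivot 1
  R1 -= 1*R0 → (0, 4, 3)  (L[1][0] := 1)
  R2 -= 4*R0 → (0, 2, 1)  (L[2][0] := 4)
[col 1] pivot 4
  R2 -= 3*R1 → (0, 0, 2)  (L[2][1] := 3)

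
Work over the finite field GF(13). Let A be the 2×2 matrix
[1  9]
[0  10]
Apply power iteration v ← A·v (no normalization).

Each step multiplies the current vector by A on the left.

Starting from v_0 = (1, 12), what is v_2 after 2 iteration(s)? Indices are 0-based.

v_2 = (6, 4)

v_0 = (1, 12).
v_1 = A·v_0 = (5, 3).
v_2 = A·v_1 = (6, 4).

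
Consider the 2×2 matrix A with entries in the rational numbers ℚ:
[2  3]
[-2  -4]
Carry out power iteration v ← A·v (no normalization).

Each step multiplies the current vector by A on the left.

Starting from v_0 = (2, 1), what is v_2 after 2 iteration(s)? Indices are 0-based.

v_2 = (-10, 18)

v_0 = (2, 1).
v_1 = A·v_0 = (7, -8).
v_2 = A·v_1 = (-10, 18).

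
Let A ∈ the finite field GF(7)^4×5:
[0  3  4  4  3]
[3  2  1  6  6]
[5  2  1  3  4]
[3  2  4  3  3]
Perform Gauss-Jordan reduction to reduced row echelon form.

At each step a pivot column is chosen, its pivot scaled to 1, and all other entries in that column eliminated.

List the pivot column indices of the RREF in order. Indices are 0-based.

pivot(0,0): swap R0↔R1
pivot(0,0)=3: scale R0 → (1, 3, 5, 2, 2)
  clear (2,0): R2 −= (5)R0 → (0, 1, 4, 0, 1)
  clear (3,0): R3 −= (3)R0 → (0, 0, 3, 4, 4)
pivot(1,1)=3: scale R1 → (0, 1, 6, 6, 1)
  clear (0,1): R0 −= (3)R1 → (1, 0, 1, 5, 6)
  clear (2,1): R2 −= (1)R1 → (0, 0, 5, 1, 0)
pivot(2,2)=5: scale R2 → (0, 0, 1, 3, 0)
  clear (0,2): R0 −= (1)R2 → (1, 0, 0, 2, 6)
  clear (1,2): R1 −= (6)R2 → (0, 1, 0, 2, 1)
  clear (3,2): R3 −= (3)R2 → (0, 0, 0, 2, 4)
pivot(3,3)=2: scale R3 → (0, 0, 0, 1, 2)
  clear (0,3): R0 −= (2)R3 → (1, 0, 0, 0, 2)
  clear (1,3): R1 −= (2)R3 → (0, 1, 0, 0, 4)
  clear (2,3): R2 −= (3)R3 → (0, 0, 1, 0, 1)

pivot columns: 0, 1, 2, 3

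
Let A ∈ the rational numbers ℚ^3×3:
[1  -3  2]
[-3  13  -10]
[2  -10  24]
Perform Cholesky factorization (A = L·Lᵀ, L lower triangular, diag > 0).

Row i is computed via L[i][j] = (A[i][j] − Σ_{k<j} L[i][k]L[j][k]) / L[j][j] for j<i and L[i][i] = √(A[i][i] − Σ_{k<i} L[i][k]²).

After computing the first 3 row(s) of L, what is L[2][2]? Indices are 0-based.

L[2][2] = 4

Step 1: L[0][0] = √(1) = 1.
  L[1][0] = (-3) / L[0][0] = -3.
Step 2: L[1][1] = √(4) = 2.
  L[2][0] = (2) / L[0][0] = 2.
  L[2][1] = (-4) / L[1][1] = -2.
Step 3: L[2][2] = √(16) = 4.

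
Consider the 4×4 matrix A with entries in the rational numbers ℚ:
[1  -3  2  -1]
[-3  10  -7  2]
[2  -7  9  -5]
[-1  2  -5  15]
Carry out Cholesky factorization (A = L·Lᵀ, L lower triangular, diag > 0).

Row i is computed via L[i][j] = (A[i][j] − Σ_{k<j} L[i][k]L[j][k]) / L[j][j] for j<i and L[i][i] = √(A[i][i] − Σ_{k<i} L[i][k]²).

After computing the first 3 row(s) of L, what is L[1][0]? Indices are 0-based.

L[1][0] = -3

Step 1: L[0][0] = √(1) = 1.
  L[1][0] = (-3) / L[0][0] = -3.
Step 2: L[1][1] = √(1) = 1.
  L[2][0] = (2) / L[0][0] = 2.
  L[2][1] = (-1) / L[1][1] = -1.
Step 3: L[2][2] = √(4) = 2.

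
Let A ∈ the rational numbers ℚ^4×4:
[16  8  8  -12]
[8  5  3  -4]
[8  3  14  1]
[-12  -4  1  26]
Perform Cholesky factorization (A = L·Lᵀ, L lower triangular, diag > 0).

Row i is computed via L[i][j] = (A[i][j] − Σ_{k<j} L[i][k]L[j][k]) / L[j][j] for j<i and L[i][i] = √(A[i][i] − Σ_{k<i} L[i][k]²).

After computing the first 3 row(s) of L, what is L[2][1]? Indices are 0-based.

Step 1: L[0][0] = √(16) = 4.
  L[1][0] = (8) / L[0][0] = 2.
Step 2: L[1][1] = √(1) = 1.
  L[2][0] = (8) / L[0][0] = 2.
  L[2][1] = (-1) / L[1][1] = -1.
Step 3: L[2][2] = √(9) = 3.

L[2][1] = -1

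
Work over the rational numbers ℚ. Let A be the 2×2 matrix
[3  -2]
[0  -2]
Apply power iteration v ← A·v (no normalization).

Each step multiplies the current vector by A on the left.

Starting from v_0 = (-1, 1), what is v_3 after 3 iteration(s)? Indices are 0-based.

v_0 = (-1, 1).
v_1 = A·v_0 = (-5, -2).
v_2 = A·v_1 = (-11, 4).
v_3 = A·v_2 = (-41, -8).

v_3 = (-41, -8)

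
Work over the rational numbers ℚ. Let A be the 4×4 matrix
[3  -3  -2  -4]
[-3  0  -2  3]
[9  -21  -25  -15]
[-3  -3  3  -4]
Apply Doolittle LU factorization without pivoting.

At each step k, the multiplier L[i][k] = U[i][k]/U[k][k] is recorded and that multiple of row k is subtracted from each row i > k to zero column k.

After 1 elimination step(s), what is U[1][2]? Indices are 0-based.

U[1][2] = -4

[col 0] pivot 3
  R1 -= -1*R0 → (0, -3, -4, -1)  (L[1][0] := -1)
  R2 -= 3*R0 → (0, -12, -19, -3)  (L[2][0] := 3)
  R3 -= -1*R0 → (0, -6, 1, -8)  (L[3][0] := -1)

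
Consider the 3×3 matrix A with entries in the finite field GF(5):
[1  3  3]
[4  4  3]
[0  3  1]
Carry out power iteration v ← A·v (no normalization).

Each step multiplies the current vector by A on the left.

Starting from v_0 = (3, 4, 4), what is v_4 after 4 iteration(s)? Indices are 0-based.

v_0 = (3, 4, 4).
v_1 = A·v_0 = (2, 0, 1).
v_2 = A·v_1 = (0, 1, 1).
v_3 = A·v_2 = (1, 2, 4).
v_4 = A·v_3 = (4, 4, 0).

v_4 = (4, 4, 0)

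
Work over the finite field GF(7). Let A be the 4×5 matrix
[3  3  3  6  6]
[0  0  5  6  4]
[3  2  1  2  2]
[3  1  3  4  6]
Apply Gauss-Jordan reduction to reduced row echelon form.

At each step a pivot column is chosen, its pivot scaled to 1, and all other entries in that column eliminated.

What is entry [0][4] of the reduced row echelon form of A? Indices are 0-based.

pivot(0,0)=3: scale R0 → (1, 1, 1, 2, 2)
  clear (2,0): R2 −= (3)R0 → (0, 6, 5, 3, 3)
  clear (3,0): R3 −= (3)R0 → (0, 5, 0, 5, 0)
pivot(1,1): swap R1↔R2
pivot(1,1)=6: scale R1 → (0, 1, 2, 4, 4)
  clear (0,1): R0 −= (1)R1 → (1, 0, 6, 5, 5)
  clear (3,1): R3 −= (5)R1 → (0, 0, 4, 6, 1)
pivot(2,2)=5: scale R2 → (0, 0, 1, 4, 5)
  clear (0,2): R0 −= (6)R2 → (1, 0, 0, 2, 3)
  clear (1,2): R1 −= (2)R2 → (0, 1, 0, 3, 1)
  clear (3,2): R3 −= (4)R2 → (0, 0, 0, 4, 2)
pivot(3,3)=4: scale R3 → (0, 0, 0, 1, 4)
  clear (0,3): R0 −= (2)R3 → (1, 0, 0, 0, 2)
  clear (1,3): R1 −= (3)R3 → (0, 1, 0, 0, 3)
  clear (2,3): R2 −= (4)R3 → (0, 0, 1, 0, 3)

M[0][4] = 2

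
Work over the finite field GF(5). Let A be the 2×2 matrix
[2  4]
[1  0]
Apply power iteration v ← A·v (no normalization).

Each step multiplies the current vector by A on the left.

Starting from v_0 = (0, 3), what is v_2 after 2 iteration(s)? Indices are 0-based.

v_0 = (0, 3).
v_1 = A·v_0 = (2, 0).
v_2 = A·v_1 = (4, 2).

v_2 = (4, 2)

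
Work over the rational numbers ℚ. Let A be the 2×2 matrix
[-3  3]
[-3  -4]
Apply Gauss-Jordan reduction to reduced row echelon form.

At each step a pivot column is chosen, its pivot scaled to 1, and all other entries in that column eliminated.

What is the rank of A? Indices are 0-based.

rank = 2

[1] R0 /= -3  ⇒  (1, -1)
     R1 -= -3·R0  ⇒  (0, -7)
[2] R1 /= -7  ⇒  (0, 1)
     R0 -= -1·R1  ⇒  (1, 0)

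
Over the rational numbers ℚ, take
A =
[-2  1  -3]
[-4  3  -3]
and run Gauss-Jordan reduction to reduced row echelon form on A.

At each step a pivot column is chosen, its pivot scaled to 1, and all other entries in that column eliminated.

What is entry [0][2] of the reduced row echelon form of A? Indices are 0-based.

step 1: normalize row 0 (÷-2) = (1, -1/2, 3/2)
  row 1: subtract -4×row0 = (0, 1, 3)
step 2: normalize row 1 (÷1) = (0, 1, 3)
  row 0: subtract -1/2×row1 = (1, 0, 3)

M[0][2] = 3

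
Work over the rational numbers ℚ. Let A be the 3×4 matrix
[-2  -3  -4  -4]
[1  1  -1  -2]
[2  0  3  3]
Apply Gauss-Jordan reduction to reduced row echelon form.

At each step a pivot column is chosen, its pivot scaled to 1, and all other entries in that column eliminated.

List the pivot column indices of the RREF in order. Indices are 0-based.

pivot columns: 0, 1, 2

[1] R0 /= -2  ⇒  (1, 3/2, 2, 2)
     R1 -= 1·R0  ⇒  (0, -1/2, -3, -4)
     R2 -= 2·R0  ⇒  (0, -3, -1, -1)
[2] R1 /= -1/2  ⇒  (0, 1, 6, 8)
     R0 -= 3/2·R1  ⇒  (1, 0, -7, -10)
     R2 -= -3·R1  ⇒  (0, 0, 17, 23)
[3] R2 /= 17  ⇒  (0, 0, 1, 23/17)
     R0 -= -7·R2  ⇒  (1, 0, 0, -9/17)
     R1 -= 6·R2  ⇒  (0, 1, 0, -2/17)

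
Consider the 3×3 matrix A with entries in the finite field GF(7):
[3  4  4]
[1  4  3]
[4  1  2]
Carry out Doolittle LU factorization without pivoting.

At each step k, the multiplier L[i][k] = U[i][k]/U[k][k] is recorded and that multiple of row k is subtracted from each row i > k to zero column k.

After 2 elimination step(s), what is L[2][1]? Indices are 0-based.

L[2][1] = 1

k=0: U[0][0]=3
  eliminate (1,0): mult=5, new row 1: (0, 5, 4); set L[1][0]=5
  eliminate (2,0): mult=6, new row 2: (0, 5, 6); set L[2][0]=6
k=1: U[1][1]=5
  eliminate (2,1): mult=1, new row 2: (0, 0, 2); set L[2][1]=1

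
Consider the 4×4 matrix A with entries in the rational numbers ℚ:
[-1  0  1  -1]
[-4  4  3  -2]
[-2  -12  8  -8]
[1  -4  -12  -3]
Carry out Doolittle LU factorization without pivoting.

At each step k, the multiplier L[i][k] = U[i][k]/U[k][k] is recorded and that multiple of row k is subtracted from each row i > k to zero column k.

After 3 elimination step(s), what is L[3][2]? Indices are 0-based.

L[3][2] = -4

[col 0] pivot -1
  R1 -= 4*R0 → (0, 4, -1, 2)  (L[1][0] := 4)
  R2 -= 2*R0 → (0, -12, 6, -6)  (L[2][0] := 2)
  R3 -= -1*R0 → (0, -4, -11, -4)  (L[3][0] := -1)
[col 1] pivot 4
  R2 -= -3*R1 → (0, 0, 3, 0)  (L[2][1] := -3)
  R3 -= -1*R1 → (0, 0, -12, -2)  (L[3][1] := -1)
[col 2] pivot 3
  R3 -= -4*R2 → (0, 0, 0, -2)  (L[3][2] := -4)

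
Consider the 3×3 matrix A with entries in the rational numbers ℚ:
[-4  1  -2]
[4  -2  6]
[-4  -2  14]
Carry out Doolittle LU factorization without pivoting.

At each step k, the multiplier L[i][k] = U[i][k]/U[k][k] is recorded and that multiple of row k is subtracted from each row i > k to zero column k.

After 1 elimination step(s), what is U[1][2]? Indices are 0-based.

U[1][2] = 4

k=0: U[0][0]=-4
  eliminate (1,0): mult=-1, new row 1: (0, -1, 4); set L[1][0]=-1
  eliminate (2,0): mult=1, new row 2: (0, -3, 16); set L[2][0]=1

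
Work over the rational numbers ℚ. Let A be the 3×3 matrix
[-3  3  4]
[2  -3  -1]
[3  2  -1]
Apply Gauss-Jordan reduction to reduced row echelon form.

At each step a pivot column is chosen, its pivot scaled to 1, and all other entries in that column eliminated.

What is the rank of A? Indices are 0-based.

step 1: normalize row 0 (÷-3) = (1, -1, -4/3)
  row 1: subtract 2×row0 = (0, -1, 5/3)
  row 2: subtract 3×row0 = (0, 5, 3)
step 2: normalize row 1 (÷-1) = (0, 1, -5/3)
  row 0: subtract -1×row1 = (1, 0, -3)
  row 2: subtract 5×row1 = (0, 0, 34/3)
step 3: normalize row 2 (÷34/3) = (0, 0, 1)
  row 0: subtract -3×row2 = (1, 0, 0)
  row 1: subtract -5/3×row2 = (0, 1, 0)

rank = 3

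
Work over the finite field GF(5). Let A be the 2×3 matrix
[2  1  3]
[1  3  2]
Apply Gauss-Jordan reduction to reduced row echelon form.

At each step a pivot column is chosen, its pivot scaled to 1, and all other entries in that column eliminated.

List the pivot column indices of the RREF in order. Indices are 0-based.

step 1: normalize row 0 (÷2) = (1, 3, 4)
  row 1: subtract 1×row0 = (0, 0, 3)
skip col 1 (zero from row 1)
step 2: normalize row 1 (÷3) = (0, 0, 1)
  row 0: subtract 4×row1 = (1, 3, 0)

pivot columns: 0, 2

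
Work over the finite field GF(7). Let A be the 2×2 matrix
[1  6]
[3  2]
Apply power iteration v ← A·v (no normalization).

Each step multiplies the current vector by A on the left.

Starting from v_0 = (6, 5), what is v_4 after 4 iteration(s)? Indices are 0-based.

v_0 = (6, 5).
v_1 = A·v_0 = (1, 0).
v_2 = A·v_1 = (1, 3).
v_3 = A·v_2 = (5, 2).
v_4 = A·v_3 = (3, 5).

v_4 = (3, 5)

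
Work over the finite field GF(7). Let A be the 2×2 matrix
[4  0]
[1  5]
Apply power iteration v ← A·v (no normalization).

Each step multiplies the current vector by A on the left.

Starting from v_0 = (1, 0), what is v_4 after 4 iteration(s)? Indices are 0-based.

v_0 = (1, 0).
v_1 = A·v_0 = (4, 1).
v_2 = A·v_1 = (2, 2).
v_3 = A·v_2 = (1, 5).
v_4 = A·v_3 = (4, 5).

v_4 = (4, 5)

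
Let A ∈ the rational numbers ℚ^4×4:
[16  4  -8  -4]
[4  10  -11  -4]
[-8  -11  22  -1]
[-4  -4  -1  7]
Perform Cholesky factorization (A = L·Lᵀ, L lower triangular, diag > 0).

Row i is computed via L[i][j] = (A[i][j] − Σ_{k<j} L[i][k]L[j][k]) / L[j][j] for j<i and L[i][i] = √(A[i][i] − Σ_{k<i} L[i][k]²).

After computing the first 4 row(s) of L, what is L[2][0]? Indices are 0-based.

L[2][0] = -2

Step 1: L[0][0] = √(16) = 4.
  L[1][0] = (4) / L[0][0] = 1.
Step 2: L[1][1] = √(9) = 3.
  L[2][0] = (-8) / L[0][0] = -2.
  L[2][1] = (-9) / L[1][1] = -3.
Step 3: L[2][2] = √(9) = 3.
  L[3][0] = (-4) / L[0][0] = -1.
  L[3][1] = (-3) / L[1][1] = -1.
  L[3][2] = (-6) / L[2][2] = -2.
Step 4: L[3][3] = √(1) = 1.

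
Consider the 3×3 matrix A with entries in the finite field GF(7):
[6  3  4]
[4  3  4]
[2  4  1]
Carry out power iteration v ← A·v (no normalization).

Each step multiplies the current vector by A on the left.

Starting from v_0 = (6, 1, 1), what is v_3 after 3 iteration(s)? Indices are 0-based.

v_0 = (6, 1, 1).
v_1 = A·v_0 = (1, 3, 3).
v_2 = A·v_1 = (6, 4, 3).
v_3 = A·v_2 = (4, 6, 3).

v_3 = (4, 6, 3)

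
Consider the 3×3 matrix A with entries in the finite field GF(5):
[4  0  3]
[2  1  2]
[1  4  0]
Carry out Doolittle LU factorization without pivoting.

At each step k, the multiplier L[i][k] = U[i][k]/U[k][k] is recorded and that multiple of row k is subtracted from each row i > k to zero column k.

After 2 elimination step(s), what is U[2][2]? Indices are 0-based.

Step 1: pivot at (0,0) is 4.
  row1 ← row1 − (3)·row0  ⇒  L[1][0]=3, U row1=(0, 1, 3)
  row2 ← row2 − (4)·row0  ⇒  L[2][0]=4, U row2=(0, 4, 3)
Step 2: pivot at (1,1) is 1.
  row2 ← row2 − (4)·row1  ⇒  L[2][1]=4, U row2=(0, 0, 1)

U[2][2] = 1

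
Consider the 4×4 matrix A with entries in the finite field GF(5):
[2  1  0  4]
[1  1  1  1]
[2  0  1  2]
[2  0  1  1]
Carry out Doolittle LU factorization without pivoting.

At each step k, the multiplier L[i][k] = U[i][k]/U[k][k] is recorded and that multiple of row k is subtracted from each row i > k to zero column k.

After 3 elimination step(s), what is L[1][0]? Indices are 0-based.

L[1][0] = 3

Step 1: pivot at (0,0) is 2.
  row1 ← row1 − (3)·row0  ⇒  L[1][0]=3, U row1=(0, 3, 1, 4)
  row2 ← row2 − (1)·row0  ⇒  L[2][0]=1, U row2=(0, 4, 1, 3)
  row3 ← row3 − (1)·row0  ⇒  L[3][0]=1, U row3=(0, 4, 1, 2)
Step 2: pivot at (1,1) is 3.
  row2 ← row2 − (3)·row1  ⇒  L[2][1]=3, U row2=(0, 0, 3, 1)
  row3 ← row3 − (3)·row1  ⇒  L[3][1]=3, U row3=(0, 0, 3, 0)
Step 3: pivot at (2,2) is 3.
  row3 ← row3 − (1)·row2  ⇒  L[3][2]=1, U row3=(0, 0, 0, 4)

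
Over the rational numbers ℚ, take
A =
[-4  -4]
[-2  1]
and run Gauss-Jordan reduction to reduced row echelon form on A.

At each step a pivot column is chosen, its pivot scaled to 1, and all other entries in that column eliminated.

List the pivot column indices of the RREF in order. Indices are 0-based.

pivot columns: 0, 1

step 1: normalize row 0 (÷-4) = (1, 1)
  row 1: subtract -2×row0 = (0, 3)
step 2: normalize row 1 (÷3) = (0, 1)
  row 0: subtract 1×row1 = (1, 0)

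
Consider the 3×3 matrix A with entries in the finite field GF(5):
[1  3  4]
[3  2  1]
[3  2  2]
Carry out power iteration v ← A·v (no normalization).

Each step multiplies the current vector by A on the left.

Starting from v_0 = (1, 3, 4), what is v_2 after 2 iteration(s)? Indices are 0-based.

v_2 = (3, 1, 3)

v_0 = (1, 3, 4).
v_1 = A·v_0 = (1, 3, 2).
v_2 = A·v_1 = (3, 1, 3).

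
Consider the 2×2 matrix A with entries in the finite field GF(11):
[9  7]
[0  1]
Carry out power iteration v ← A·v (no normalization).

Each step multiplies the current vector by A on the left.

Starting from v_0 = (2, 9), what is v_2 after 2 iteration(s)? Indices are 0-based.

v_0 = (2, 9).
v_1 = A·v_0 = (4, 9).
v_2 = A·v_1 = (0, 9).

v_2 = (0, 9)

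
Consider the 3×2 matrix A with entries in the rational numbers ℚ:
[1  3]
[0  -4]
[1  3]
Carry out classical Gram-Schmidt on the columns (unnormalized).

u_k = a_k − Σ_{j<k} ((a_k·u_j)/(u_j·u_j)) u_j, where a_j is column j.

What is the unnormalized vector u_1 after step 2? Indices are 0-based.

u_1 = (0, -4, 0)

Step 1: u_0 = a_0 = (1, 0, 1).
Step 2: u_1 = a_1 − (3)·u_0 = (0, -4, 0).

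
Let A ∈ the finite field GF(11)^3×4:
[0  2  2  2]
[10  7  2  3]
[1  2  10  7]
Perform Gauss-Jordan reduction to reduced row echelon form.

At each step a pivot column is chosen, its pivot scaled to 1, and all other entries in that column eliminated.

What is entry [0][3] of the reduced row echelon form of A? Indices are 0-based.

M[0][3] = 6

[1] R0 <-> R1
[1] R0 /= 10  ⇒  (1, 4, 9, 8)
     R2 -= 1·R0  ⇒  (0, 9, 1, 10)
[2] R1 /= 2  ⇒  (0, 1, 1, 1)
     R0 -= 4·R1  ⇒  (1, 0, 5, 4)
     R2 -= 9·R1  ⇒  (0, 0, 3, 1)
[3] R2 /= 3  ⇒  (0, 0, 1, 4)
     R0 -= 5·R2  ⇒  (1, 0, 0, 6)
     R1 -= 1·R2  ⇒  (0, 1, 0, 8)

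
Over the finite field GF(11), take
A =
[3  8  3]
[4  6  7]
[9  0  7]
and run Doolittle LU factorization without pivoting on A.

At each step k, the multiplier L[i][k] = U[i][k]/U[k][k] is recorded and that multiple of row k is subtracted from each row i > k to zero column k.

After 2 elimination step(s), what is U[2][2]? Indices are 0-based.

[col 0] pivot 3
  R1 -= 5*R0 → (0, 10, 3)  (L[1][0] := 5)
  R2 -= 3*R0 → (0, 9, 9)  (L[2][0] := 3)
[col 1] pivot 10
  R2 -= 2*R1 → (0, 0, 3)  (L[2][1] := 2)

U[2][2] = 3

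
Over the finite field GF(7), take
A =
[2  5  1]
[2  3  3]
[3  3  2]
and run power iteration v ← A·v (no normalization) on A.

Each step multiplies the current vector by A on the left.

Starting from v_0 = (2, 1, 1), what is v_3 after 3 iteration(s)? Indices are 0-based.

v_3 = (1, 6, 5)

v_0 = (2, 1, 1).
v_1 = A·v_0 = (3, 3, 4).
v_2 = A·v_1 = (4, 6, 5).
v_3 = A·v_2 = (1, 6, 5).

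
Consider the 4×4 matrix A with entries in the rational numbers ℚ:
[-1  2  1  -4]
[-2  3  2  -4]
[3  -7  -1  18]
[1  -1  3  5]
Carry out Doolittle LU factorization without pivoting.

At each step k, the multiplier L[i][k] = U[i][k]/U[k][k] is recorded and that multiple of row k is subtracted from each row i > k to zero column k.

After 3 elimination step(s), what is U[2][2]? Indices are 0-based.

k=0: U[0][0]=-1
  eliminate (1,0): mult=2, new row 1: (0, -1, 0, 4); set L[1][0]=2
  eliminate (2,0): mult=-3, new row 2: (0, -1, 2, 6); set L[2][0]=-3
  eliminate (3,0): mult=-1, new row 3: (0, 1, 4, 1); set L[3][0]=-1
k=1: U[1][1]=-1
  eliminate (2,1): mult=1, new row 2: (0, 0, 2, 2); set L[2][1]=1
  eliminate (3,1): mult=-1, new row 3: (0, 0, 4, 5); set L[3][1]=-1
k=2: U[2][2]=2
  eliminate (3,2): mult=2, new row 3: (0, 0, 0, 1); set L[3][2]=2

U[2][2] = 2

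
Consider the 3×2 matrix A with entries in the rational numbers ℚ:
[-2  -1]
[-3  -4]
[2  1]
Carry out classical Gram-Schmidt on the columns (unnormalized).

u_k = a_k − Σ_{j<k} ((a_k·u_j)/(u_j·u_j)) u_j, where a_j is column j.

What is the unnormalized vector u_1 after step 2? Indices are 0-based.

u_1 = (15/17, -20/17, -15/17)

Step 1: u_0 = a_0 = (-2, -3, 2).
Step 2: u_1 = a_1 − (16/17)·u_0 = (15/17, -20/17, -15/17).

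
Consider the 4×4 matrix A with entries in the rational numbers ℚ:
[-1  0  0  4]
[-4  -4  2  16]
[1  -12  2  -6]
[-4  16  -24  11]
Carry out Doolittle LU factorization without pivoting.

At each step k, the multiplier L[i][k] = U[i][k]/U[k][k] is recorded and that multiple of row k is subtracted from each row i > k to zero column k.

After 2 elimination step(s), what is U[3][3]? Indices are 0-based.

[col 0] pivot -1
  R1 -= 4*R0 → (0, -4, 2, 0)  (L[1][0] := 4)
  R2 -= -1*R0 → (0, -12, 2, -2)  (L[2][0] := -1)
  R3 -= 4*R0 → (0, 16, -24, -5)  (L[3][0] := 4)
[col 1] pivot -4
  R2 -= 3*R1 → (0, 0, -4, -2)  (L[2][1] := 3)
  R3 -= -4*R1 → (0, 0, -16, -5)  (L[3][1] := -4)

U[3][3] = -5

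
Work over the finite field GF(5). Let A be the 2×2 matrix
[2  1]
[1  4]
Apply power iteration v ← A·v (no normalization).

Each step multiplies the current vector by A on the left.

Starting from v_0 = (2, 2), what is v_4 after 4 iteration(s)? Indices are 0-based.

v_0 = (2, 2).
v_1 = A·v_0 = (1, 0).
v_2 = A·v_1 = (2, 1).
v_3 = A·v_2 = (0, 1).
v_4 = A·v_3 = (1, 4).

v_4 = (1, 4)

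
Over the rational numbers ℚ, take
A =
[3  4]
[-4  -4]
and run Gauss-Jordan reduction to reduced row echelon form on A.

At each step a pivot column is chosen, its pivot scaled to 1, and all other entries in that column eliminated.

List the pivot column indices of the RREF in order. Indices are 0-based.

[1] R0 /= 3  ⇒  (1, 4/3)
     R1 -= -4·R0  ⇒  (0, 4/3)
[2] R1 /= 4/3  ⇒  (0, 1)
     R0 -= 4/3·R1  ⇒  (1, 0)

pivot columns: 0, 1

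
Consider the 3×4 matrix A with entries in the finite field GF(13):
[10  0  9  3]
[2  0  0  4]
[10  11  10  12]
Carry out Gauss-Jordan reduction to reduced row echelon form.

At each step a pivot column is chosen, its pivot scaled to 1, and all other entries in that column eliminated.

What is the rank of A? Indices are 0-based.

rank = 3

step 1: normalize row 0 (÷10) = (1, 0, 10, 12)
  row 1: subtract 2×row0 = (0, 0, 6, 6)
  row 2: subtract 10×row0 = (0, 11, 1, 9)
step 2: exchange rows 1,2
step 2: normalize row 1 (÷11) = (0, 1, 6, 2)
step 3: normalize row 2 (÷6) = (0, 0, 1, 1)
  row 0: subtract 10×row2 = (1, 0, 0, 2)
  row 1: subtract 6×row2 = (0, 1, 0, 9)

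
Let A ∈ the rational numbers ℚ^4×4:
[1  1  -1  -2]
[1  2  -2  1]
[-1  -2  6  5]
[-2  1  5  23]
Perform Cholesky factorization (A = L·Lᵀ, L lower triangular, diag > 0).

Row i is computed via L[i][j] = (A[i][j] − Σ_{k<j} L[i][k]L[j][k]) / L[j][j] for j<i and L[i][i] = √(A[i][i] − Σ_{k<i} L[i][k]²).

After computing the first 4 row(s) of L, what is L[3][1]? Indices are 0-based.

Step 1: L[0][0] = √(1) = 1.
  L[1][0] = (1) / L[0][0] = 1.
Step 2: L[1][1] = √(1) = 1.
  L[2][0] = (-1) / L[0][0] = -1.
  L[2][1] = (-1) / L[1][1] = -1.
Step 3: L[2][2] = √(4) = 2.
  L[3][0] = (-2) / L[0][0] = -2.
  L[3][1] = (3) / L[1][1] = 3.
  L[3][2] = (6) / L[2][2] = 3.
Step 4: L[3][3] = √(1) = 1.

L[3][1] = 3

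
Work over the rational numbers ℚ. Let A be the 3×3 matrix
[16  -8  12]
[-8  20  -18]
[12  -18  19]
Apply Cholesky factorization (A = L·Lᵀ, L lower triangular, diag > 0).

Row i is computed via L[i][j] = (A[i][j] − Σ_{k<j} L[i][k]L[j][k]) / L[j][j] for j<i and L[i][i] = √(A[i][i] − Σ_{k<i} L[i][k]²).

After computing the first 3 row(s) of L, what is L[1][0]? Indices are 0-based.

L[1][0] = -2

Step 1: L[0][0] = √(16) = 4.
  L[1][0] = (-8) / L[0][0] = -2.
Step 2: L[1][1] = √(16) = 4.
  L[2][0] = (12) / L[0][0] = 3.
  L[2][1] = (-12) / L[1][1] = -3.
Step 3: L[2][2] = √(1) = 1.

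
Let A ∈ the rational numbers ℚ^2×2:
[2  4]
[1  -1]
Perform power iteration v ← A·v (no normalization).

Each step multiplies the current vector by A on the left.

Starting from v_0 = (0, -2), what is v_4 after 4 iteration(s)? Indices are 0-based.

v_4 = (-104, -58)

v_0 = (0, -2).
v_1 = A·v_0 = (-8, 2).
v_2 = A·v_1 = (-8, -10).
v_3 = A·v_2 = (-56, 2).
v_4 = A·v_3 = (-104, -58).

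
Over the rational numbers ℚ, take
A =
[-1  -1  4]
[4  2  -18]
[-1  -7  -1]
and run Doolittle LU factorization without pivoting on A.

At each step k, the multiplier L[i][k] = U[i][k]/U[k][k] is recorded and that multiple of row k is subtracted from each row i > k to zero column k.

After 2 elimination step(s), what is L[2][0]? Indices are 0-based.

L[2][0] = 1

Step 1: pivot at (0,0) is -1.
  row1 ← row1 − (-4)·row0  ⇒  L[1][0]=-4, U row1=(0, -2, -2)
  row2 ← row2 − (1)·row0  ⇒  L[2][0]=1, U row2=(0, -6, -5)
Step 2: pivot at (1,1) is -2.
  row2 ← row2 − (3)·row1  ⇒  L[2][1]=3, U row2=(0, 0, 1)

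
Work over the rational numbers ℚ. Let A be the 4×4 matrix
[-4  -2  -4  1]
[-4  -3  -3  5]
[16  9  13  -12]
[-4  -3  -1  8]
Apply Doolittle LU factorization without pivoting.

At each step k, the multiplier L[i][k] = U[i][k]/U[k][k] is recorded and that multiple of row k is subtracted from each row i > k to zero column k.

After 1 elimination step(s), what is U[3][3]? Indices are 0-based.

U[3][3] = 7

[col 0] pivot -4
  R1 -= 1*R0 → (0, -1, 1, 4)  (L[1][0] := 1)
  R2 -= -4*R0 → (0, 1, -3, -8)  (L[2][0] := -4)
  R3 -= 1*R0 → (0, -1, 3, 7)  (L[3][0] := 1)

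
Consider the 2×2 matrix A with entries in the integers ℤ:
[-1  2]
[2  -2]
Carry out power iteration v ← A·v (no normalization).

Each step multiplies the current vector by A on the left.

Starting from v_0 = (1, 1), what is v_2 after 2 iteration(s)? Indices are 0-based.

v_0 = (1, 1).
v_1 = A·v_0 = (1, 0).
v_2 = A·v_1 = (-1, 2).

v_2 = (-1, 2)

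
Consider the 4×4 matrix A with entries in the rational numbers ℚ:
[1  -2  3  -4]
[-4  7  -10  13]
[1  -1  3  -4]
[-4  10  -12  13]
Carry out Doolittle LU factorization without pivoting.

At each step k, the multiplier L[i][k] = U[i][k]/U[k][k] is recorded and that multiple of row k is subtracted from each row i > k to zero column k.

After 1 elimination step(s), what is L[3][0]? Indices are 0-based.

L[3][0] = -4

Step 1: pivot at (0,0) is 1.
  row1 ← row1 − (-4)·row0  ⇒  L[1][0]=-4, U row1=(0, -1, 2, -3)
  row2 ← row2 − (1)·row0  ⇒  L[2][0]=1, U row2=(0, 1, 0, 0)
  row3 ← row3 − (-4)·row0  ⇒  L[3][0]=-4, U row3=(0, 2, 0, -3)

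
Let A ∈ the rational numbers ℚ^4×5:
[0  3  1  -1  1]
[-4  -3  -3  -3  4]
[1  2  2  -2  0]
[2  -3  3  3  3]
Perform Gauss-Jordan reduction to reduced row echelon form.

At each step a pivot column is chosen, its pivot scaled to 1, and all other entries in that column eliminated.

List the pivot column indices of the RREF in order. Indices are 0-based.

pivot(0,0): swap R0↔R1
pivot(0,0)=-4: scale R0 → (1, 3/4, 3/4, 3/4, -1)
  clear (2,0): R2 −= (1)R0 → (0, 5/4, 5/4, -11/4, 1)
  clear (3,0): R3 −= (2)R0 → (0, -9/2, 3/2, 3/2, 5)
pivot(1,1)=3: scale R1 → (0, 1, 1/3, -1/3, 1/3)
  clear (0,1): R0 −= (3/4)R1 → (1, 0, 1/2, 1, -5/4)
  clear (2,1): R2 −= (5/4)R1 → (0, 0, 5/6, -7/3, 7/12)
  clear (3,1): R3 −= (-9/2)R1 → (0, 0, 3, 0, 13/2)
pivot(2,2)=5/6: scale R2 → (0, 0, 1, -14/5, 7/10)
  clear (0,2): R0 −= (1/2)R2 → (1, 0, 0, 12/5, -8/5)
  clear (1,2): R1 −= (1/3)R2 → (0, 1, 0, 3/5, 1/10)
  clear (3,2): R3 −= (3)R2 → (0, 0, 0, 42/5, 22/5)
pivot(3,3)=42/5: scale R3 → (0, 0, 0, 1, 11/21)
  clear (0,3): R0 −= (12/5)R3 → (1, 0, 0, 0, -20/7)
  clear (1,3): R1 −= (3/5)R3 → (0, 1, 0, 0, -3/14)
  clear (2,3): R2 −= (-14/5)R3 → (0, 0, 1, 0, 13/6)

pivot columns: 0, 1, 2, 3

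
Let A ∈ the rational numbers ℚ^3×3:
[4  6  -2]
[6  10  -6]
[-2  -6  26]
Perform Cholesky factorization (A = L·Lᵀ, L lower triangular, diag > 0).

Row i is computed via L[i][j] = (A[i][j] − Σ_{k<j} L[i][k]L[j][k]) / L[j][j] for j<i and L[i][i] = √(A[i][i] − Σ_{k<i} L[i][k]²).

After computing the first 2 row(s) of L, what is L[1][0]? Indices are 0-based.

Step 1: L[0][0] = √(4) = 2.
  L[1][0] = (6) / L[0][0] = 3.
Step 2: L[1][1] = √(1) = 1.

L[1][0] = 3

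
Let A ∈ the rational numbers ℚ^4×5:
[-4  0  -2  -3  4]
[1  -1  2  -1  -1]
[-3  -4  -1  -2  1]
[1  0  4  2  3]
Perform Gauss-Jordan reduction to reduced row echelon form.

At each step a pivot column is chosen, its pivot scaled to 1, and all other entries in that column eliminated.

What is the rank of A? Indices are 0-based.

[1] R0 /= -4  ⇒  (1, 0, 1/2, 3/4, -1)
     R1 -= 1·R0  ⇒  (0, -1, 3/2, -7/4, 0)
     R2 -= -3·R0  ⇒  (0, -4, 1/2, 1/4, -2)
     R3 -= 1·R0  ⇒  (0, 0, 7/2, 5/4, 4)
[2] R1 /= -1  ⇒  (0, 1, -3/2, 7/4, 0)
     R2 -= -4·R1  ⇒  (0, 0, -11/2, 29/4, -2)
[3] R2 /= -11/2  ⇒  (0, 0, 1, -29/22, 4/11)
     R0 -= 1/2·R2  ⇒  (1, 0, 0, 31/22, -13/11)
     R1 -= -3/2·R2  ⇒  (0, 1, 0, -5/22, 6/11)
     R3 -= 7/2·R2  ⇒  (0, 0, 0, 129/22, 30/11)
[4] R3 /= 129/22  ⇒  (0, 0, 0, 1, 20/43)
     R0 -= 31/22·R3  ⇒  (1, 0, 0, 0, -79/43)
     R1 -= -5/22·R3  ⇒  (0, 1, 0, 0, 28/43)
     R2 -= -29/22·R3  ⇒  (0, 0, 1, 0, 42/43)

rank = 4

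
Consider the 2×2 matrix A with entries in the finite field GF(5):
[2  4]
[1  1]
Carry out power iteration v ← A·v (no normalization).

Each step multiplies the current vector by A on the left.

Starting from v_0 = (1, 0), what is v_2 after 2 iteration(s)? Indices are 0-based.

v_0 = (1, 0).
v_1 = A·v_0 = (2, 1).
v_2 = A·v_1 = (3, 3).

v_2 = (3, 3)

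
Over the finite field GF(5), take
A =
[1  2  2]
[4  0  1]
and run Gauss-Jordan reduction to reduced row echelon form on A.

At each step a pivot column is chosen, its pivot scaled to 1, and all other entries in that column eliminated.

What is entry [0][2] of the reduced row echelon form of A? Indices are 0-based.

step 1: normalize row 0 (÷1) = (1, 2, 2)
  row 1: subtract 4×row0 = (0, 2, 3)
step 2: normalize row 1 (÷2) = (0, 1, 4)
  row 0: subtract 2×row1 = (1, 0, 4)

M[0][2] = 4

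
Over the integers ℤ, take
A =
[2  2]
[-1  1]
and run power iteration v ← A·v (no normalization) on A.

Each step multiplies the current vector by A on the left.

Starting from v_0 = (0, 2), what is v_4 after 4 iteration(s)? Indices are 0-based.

v_0 = (0, 2).
v_1 = A·v_0 = (4, 2).
v_2 = A·v_1 = (12, -2).
v_3 = A·v_2 = (20, -14).
v_4 = A·v_3 = (12, -34).

v_4 = (12, -34)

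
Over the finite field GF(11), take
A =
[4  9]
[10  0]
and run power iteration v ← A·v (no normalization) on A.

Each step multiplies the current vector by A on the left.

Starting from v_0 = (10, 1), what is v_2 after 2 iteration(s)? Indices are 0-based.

v_0 = (10, 1).
v_1 = A·v_0 = (5, 1).
v_2 = A·v_1 = (7, 6).

v_2 = (7, 6)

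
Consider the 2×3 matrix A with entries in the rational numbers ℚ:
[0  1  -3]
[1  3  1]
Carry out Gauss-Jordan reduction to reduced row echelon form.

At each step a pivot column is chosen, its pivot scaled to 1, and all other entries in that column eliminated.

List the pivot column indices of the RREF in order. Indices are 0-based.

step 1: exchange rows 0,1
step 1: normalize row 0 (÷1) = (1, 3, 1)
step 2: normalize row 1 (÷1) = (0, 1, -3)
  row 0: subtract 3×row1 = (1, 0, 10)

pivot columns: 0, 1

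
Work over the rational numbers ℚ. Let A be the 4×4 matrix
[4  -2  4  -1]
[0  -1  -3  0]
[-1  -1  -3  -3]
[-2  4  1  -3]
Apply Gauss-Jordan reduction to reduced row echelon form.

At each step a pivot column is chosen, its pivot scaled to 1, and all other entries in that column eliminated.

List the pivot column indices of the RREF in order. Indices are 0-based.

pivot(0,0)=4: scale R0 → (1, -1/2, 1, -1/4)
  clear (2,0): R2 −= (-1)R0 → (0, -3/2, -2, -13/4)
  clear (3,0): R3 −= (-2)R0 → (0, 3, 3, -7/2)
pivot(1,1)=-1: scale R1 → (0, 1, 3, 0)
  clear (0,1): R0 −= (-1/2)R1 → (1, 0, 5/2, -1/4)
  clear (2,1): R2 −= (-3/2)R1 → (0, 0, 5/2, -13/4)
  clear (3,1): R3 −= (3)R1 → (0, 0, -6, -7/2)
pivot(2,2)=5/2: scale R2 → (0, 0, 1, -13/10)
  clear (0,2): R0 −= (5/2)R2 → (1, 0, 0, 3)
  clear (1,2): R1 −= (3)R2 → (0, 1, 0, 39/10)
  clear (3,2): R3 −= (-6)R2 → (0, 0, 0, -113/10)
pivot(3,3)=-113/10: scale R3 → (0, 0, 0, 1)
  clear (0,3): R0 −= (3)R3 → (1, 0, 0, 0)
  clear (1,3): R1 −= (39/10)R3 → (0, 1, 0, 0)
  clear (2,3): R2 −= (-13/10)R3 → (0, 0, 1, 0)

pivot columns: 0, 1, 2, 3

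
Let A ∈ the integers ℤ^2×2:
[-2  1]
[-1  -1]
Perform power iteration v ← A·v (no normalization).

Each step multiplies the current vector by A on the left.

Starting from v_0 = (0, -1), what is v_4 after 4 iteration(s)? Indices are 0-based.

v_0 = (0, -1).
v_1 = A·v_0 = (-1, 1).
v_2 = A·v_1 = (3, 0).
v_3 = A·v_2 = (-6, -3).
v_4 = A·v_3 = (9, 9).

v_4 = (9, 9)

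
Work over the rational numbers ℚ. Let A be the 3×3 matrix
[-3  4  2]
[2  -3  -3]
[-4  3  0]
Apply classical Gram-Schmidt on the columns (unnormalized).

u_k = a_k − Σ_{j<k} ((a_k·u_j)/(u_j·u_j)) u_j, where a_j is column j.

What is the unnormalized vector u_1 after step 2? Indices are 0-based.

Step 1: u_0 = a_0 = (-3, 2, -4).
Step 2: u_1 = a_1 − (-30/29)·u_0 = (26/29, -27/29, -33/29).

u_1 = (26/29, -27/29, -33/29)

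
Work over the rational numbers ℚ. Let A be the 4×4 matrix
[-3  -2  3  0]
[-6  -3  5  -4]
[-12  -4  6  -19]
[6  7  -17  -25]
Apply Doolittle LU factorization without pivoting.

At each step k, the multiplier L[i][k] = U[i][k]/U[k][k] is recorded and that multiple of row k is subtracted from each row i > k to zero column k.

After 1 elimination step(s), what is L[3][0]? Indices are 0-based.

Step 1: pivot at (0,0) is -3.
  row1 ← row1 − (2)·row0  ⇒  L[1][0]=2, U row1=(0, 1, -1, -4)
  row2 ← row2 − (4)·row0  ⇒  L[2][0]=4, U row2=(0, 4, -6, -19)
  row3 ← row3 − (-2)·row0  ⇒  L[3][0]=-2, U row3=(0, 3, -11, -25)

L[3][0] = -2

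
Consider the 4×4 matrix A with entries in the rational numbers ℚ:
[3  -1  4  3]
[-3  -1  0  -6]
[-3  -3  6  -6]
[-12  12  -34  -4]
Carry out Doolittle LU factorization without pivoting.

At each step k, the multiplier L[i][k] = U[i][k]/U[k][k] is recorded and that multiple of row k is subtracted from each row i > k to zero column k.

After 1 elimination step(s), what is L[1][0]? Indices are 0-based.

Step 1: pivot at (0,0) is 3.
  row1 ← row1 − (-1)·row0  ⇒  L[1][0]=-1, U row1=(0, -2, 4, -3)
  row2 ← row2 − (-1)·row0  ⇒  L[2][0]=-1, U row2=(0, -4, 10, -3)
  row3 ← row3 − (-4)·row0  ⇒  L[3][0]=-4, U row3=(0, 8, -18, 8)

L[1][0] = -1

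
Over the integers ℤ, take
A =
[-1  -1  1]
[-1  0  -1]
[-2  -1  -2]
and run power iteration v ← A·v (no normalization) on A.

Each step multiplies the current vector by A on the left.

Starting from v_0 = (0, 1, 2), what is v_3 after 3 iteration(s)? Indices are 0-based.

v_3 = (10, -6, -16)

v_0 = (0, 1, 2).
v_1 = A·v_0 = (1, -2, -5).
v_2 = A·v_1 = (-4, 4, 10).
v_3 = A·v_2 = (10, -6, -16).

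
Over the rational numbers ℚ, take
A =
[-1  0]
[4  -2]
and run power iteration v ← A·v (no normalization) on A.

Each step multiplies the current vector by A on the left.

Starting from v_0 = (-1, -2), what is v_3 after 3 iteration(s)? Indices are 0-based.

v_3 = (1, -12)

v_0 = (-1, -2).
v_1 = A·v_0 = (1, 0).
v_2 = A·v_1 = (-1, 4).
v_3 = A·v_2 = (1, -12).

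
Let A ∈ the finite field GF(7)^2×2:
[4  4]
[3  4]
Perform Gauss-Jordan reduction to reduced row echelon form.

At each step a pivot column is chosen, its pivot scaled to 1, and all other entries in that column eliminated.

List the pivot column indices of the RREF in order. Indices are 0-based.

pivot columns: 0, 1

step 1: normalize row 0 (÷4) = (1, 1)
  row 1: subtract 3×row0 = (0, 1)
step 2: normalize row 1 (÷1) = (0, 1)
  row 0: subtract 1×row1 = (1, 0)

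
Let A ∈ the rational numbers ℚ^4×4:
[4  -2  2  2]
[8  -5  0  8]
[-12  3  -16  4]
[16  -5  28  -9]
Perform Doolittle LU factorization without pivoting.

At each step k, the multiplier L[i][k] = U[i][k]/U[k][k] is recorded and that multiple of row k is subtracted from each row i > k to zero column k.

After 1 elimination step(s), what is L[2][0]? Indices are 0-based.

[col 0] pivot 4
  R1 -= 2*R0 → (0, -1, -4, 4)  (L[1][0] := 2)
  R2 -= -3*R0 → (0, -3, -10, 10)  (L[2][0] := -3)
  R3 -= 4*R0 → (0, 3, 20, -17)  (L[3][0] := 4)

L[2][0] = -3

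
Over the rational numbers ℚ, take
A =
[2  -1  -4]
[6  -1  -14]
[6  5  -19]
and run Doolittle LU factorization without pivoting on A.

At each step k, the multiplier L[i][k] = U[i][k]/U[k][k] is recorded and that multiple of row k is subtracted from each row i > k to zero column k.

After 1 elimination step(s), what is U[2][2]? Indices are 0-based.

U[2][2] = -7

[col 0] pivot 2
  R1 -= 3*R0 → (0, 2, -2)  (L[1][0] := 3)
  R2 -= 3*R0 → (0, 8, -7)  (L[2][0] := 3)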